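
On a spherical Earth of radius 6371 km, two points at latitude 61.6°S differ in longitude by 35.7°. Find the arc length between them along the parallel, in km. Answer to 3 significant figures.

1890 km

Arc length along a parallel = R cos φ · Δλ (with Δλ in radians).
= 6371 × cos 61.6° × (35.7° × π/180) = 6371 × 0.4756 × 0.6231 ≈ 1890 km.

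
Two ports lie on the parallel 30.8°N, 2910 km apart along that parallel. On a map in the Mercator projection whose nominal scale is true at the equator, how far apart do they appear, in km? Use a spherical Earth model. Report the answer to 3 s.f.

The Mercator projection is conformal; its linear scale factor is the same in every direction and equals sec φ = 1/cos φ.
Along the parallel, k = sec 30.8° = 1/0.8590 = 1.164.
Map distance = 2910 × 1.164 ≈ 3390 km.

3390 km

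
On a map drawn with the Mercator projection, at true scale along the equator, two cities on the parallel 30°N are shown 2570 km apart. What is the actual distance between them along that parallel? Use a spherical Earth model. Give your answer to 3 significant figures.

2230 km

For Mercator, h = k = sec φ (a conformal cylindrical projection has a single point scale, 1/cos φ).
Along the parallel at 30°, map distances are exaggerated by k = sec 30° = 1.155.
True distance = 2570 / 1.155 = 2570 × cos 30° ≈ 2230 km.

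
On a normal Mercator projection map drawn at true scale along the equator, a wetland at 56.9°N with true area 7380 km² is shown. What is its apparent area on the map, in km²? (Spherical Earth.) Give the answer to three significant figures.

24700 km²

Mercator is conformal, so the point scale is isotropic: h = k = sec φ = 1/cos φ.
Areal scale = k² = sec²φ = 1/cos²(56.9°) = 1/0.5461² = 3.353.
Apparent area = 7380 × 3.353 ≈ 24700 km².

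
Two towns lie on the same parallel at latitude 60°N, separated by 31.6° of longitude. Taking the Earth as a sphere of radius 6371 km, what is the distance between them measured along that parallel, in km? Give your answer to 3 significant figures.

Arc length along a parallel = R cos φ · Δλ (with Δλ in radians).
= 6371 × cos 60° × (31.6° × π/180) = 6371 × 0.5000 × 0.5515 ≈ 1760 km.

1760 km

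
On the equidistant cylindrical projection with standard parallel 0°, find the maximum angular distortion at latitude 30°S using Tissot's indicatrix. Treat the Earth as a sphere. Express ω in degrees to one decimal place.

For the equirectangular projection with φ₀ = 0 (plate carrée), h = 1 along meridians and k = sec φ along parallels.
At 30°: h = 1.000, k = 1.155; principal scales a = 1.155, b = 1.000.
sin(ω/2) = (a − b)/(a + b) = 0.1547/2.155 = 0.07180, so ω = 2 arcsin(0.07180) ≈ 8.2°.

8.2°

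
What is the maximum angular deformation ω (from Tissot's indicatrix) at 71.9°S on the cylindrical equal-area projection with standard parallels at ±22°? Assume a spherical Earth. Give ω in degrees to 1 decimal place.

105.9°

Cylindrical equal-area (φ₀ = 22°): h = cos φ / cos 22° along meridians, k = cos 22° / cos φ along parallels; h·k = 1.
At 71.9°: h = 0.3351, k = 2.984; principal scales a = 2.984, b = 0.3351.
sin(ω/2) = (a − b)/(a + b) = 2.649/3.319 = 0.7981, so ω = 2 arcsin(0.7981) ≈ 105.9°.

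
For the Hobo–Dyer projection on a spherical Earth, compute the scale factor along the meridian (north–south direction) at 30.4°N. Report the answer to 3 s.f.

1.09

The Hobo–Dyer projection is cylindrical equal-area with φ₀ = 37.5°. Cylindrical equal-area (φ₀ = 37.5°): h = cos φ / cos 37.5° along meridians, k = cos 37.5° / cos φ along parallels; h·k = 1.
h = cos 30.4° / cos 37.5° = 0.8625/0.7934 = 1.087.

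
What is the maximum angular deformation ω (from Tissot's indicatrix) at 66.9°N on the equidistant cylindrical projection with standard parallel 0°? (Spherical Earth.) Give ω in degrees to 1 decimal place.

For the equirectangular projection with φ₀ = 0 (plate carrée), h = 1 along meridians and k = sec φ along parallels.
At 66.9°: h = 1.000, k = 2.549; principal scales a = 2.549, b = 1.000.
sin(ω/2) = (a − b)/(a + b) = 1.549/3.549 = 0.4364, so ω = 2 arcsin(0.4364) ≈ 51.8°.

51.8°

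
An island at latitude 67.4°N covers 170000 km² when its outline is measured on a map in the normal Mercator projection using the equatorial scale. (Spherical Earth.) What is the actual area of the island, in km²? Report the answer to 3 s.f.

For Mercator, h = k = sec φ (a conformal cylindrical projection has a single point scale, 1/cos φ).
Areal scale = k² = sec²φ = 1/cos²(67.4°) = 1/0.3843² = 6.771.
True area = apparent / (areal scale) = 170000 / 6.771 ≈ 25100 km².

25100 km²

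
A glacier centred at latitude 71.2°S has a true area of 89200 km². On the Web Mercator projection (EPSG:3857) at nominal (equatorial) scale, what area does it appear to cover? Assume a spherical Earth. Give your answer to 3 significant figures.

The Mercator projection is conformal; its linear scale factor is the same in every direction and equals sec φ = 1/cos φ.
Areal scale = k² = sec²φ = 1/cos²(71.2°) = 1/0.3223² = 9.629.
Apparent area = 89200 × 9.629 ≈ 859000 km².

859000 km²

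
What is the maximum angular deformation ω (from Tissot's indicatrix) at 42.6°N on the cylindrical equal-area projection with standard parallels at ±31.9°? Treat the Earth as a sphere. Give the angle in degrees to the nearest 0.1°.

For cylindrical equal-area with standard parallel φ₀, h = cos φ / cos φ₀ and k = cos φ₀ / cos φ, so h·k = 1.
At 42.6°: h = 0.8670, k = 1.153; principal scales a = 1.153, b = 0.8670.
sin(ω/2) = (a − b)/(a + b) = 0.2863/2.020 = 0.1417, so ω = 2 arcsin(0.1417) ≈ 16.3°.

16.3°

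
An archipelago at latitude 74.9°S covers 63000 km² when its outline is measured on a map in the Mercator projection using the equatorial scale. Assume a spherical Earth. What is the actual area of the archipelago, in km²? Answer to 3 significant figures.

Mercator is conformal, so the point scale is isotropic: h = k = sec φ = 1/cos φ.
Areal scale = k² = sec²φ = 1/cos²(74.9°) = 1/0.2605² = 14.74.
True area = apparent / (areal scale) = 63000 / 14.74 ≈ 4280 km².

4280 km²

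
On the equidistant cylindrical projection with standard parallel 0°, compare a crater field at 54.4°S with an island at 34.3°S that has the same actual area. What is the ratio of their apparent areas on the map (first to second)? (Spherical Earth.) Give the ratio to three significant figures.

1.42

In the plate carrée (x = Rλ, y = Rφ), meridians are true-scale (h = 1) and parallels are stretched by k = sec φ.
Areal scale at 54.4°: h·k = 1.000 × 1.718 = 1.718.
Areal scale at 34.3°: h·k = 1.000 × 1.211 = 1.211.
Ratio = 1.718/1.211 ≈ 1.42.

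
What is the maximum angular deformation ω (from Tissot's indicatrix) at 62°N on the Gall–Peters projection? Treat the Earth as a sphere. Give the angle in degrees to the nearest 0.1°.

45.7°

The Gall–Peters projection is cylindrical equal-area with φ₀ = 45°. Cylindrical equal-area (φ₀ = 45°): h = cos φ / cos 45° along meridians, k = cos 45° / cos φ along parallels; h·k = 1.
At 62°: h = 0.6639, k = 1.506; principal scales a = 1.506, b = 0.6639.
sin(ω/2) = (a − b)/(a + b) = 0.8422/2.170 = 0.3881, so ω = 2 arcsin(0.3881) ≈ 45.7°.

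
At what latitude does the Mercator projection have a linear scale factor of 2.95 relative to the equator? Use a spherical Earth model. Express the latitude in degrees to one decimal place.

Mercator scale is k = sec φ = 1/cos φ.
1/cos φ = 2.95  ⇒  cos φ = 0.3390  ⇒  φ = arccos(0.3390) ≈ 70.2°.

70.2°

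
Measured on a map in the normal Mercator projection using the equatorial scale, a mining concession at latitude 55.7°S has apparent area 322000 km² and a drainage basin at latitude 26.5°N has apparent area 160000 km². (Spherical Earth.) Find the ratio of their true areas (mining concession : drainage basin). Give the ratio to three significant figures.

0.798

Since Mercator area scale is 1/cos²φ, the true area equals the apparent area multiplied by cos²φ.
True area of mining concession: 322000 × cos²(55.7°) = 322000 × 0.3176 = 102300 km².
True area of drainage basin: 160000 × cos²(26.5°) = 160000 × 0.8009 = 128100 km².
Ratio = 102300 / 128100 ≈ 0.798.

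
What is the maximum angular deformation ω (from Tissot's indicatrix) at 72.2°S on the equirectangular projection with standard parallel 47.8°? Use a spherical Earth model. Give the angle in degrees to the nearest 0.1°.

44.0°

The equidistant cylindrical projection with φ₀ = 47.8° has h = 1 (meridians true) and k = cos φ₀ / cos φ along parallels.
At 72.2°: h = 1.000, k = 2.197; principal scales a = 2.197, b = 1.000.
sin(ω/2) = (a − b)/(a + b) = 1.197/3.197 = 0.3745, so ω = 2 arcsin(0.3745) ≈ 44.0°.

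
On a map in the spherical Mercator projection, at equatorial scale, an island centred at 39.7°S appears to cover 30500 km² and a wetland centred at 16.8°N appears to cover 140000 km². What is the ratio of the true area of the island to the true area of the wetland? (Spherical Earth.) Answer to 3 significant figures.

0.141

On Mercator the areal scale is sec²φ, so true area = apparent × cos²φ.
True area of island: 30500 × cos²(39.7°) = 30500 × 0.5920 = 18060 km².
True area of wetland: 140000 × cos²(16.8°) = 140000 × 0.9165 = 128300 km².
Ratio = 18060 / 128300 ≈ 0.141.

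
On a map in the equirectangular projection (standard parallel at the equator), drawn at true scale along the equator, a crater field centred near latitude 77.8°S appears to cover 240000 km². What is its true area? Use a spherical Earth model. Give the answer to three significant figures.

For the equirectangular projection with φ₀ = 0 (plate carrée), h = 1 along meridians and k = sec φ along parallels.
Areal scale = h·k = 1 × sec φ; at 77.8°, h = 1.000, k = 4.732, so h·k = 4.732.
True area = apparent / (areal scale) = 240000 / 4.732 ≈ 50700 km².

50700 km²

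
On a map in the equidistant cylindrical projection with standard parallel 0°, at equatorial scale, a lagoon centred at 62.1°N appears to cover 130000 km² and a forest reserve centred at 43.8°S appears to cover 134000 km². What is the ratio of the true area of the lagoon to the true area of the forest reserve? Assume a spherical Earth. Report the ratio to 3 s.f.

0.629

Plate carrée has h = 1 and k = sec φ, giving areal scale sec φ; true area = (apparent area) · cos φ.
True area of lagoon: 130000 × cos(62.1°) = 130000 × 0.4679 = 60830 km².
True area of forest reserve: 134000 × cos(43.8°) = 134000 × 0.7218 = 96720 km².
Ratio = 60830 / 96720 ≈ 0.629.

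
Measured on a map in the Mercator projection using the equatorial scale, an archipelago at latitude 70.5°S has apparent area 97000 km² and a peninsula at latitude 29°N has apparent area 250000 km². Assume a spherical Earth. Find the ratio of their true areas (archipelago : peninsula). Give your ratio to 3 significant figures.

Since Mercator area scale is 1/cos²φ, the true area equals the apparent area multiplied by cos²φ.
True area of archipelago: 97000 × cos²(70.5°) = 97000 × 0.1114 = 10810 km².
True area of peninsula: 250000 × cos²(29°) = 250000 × 0.7650 = 191200 km².
Ratio = 10810 / 191200 ≈ 0.0565.

0.0565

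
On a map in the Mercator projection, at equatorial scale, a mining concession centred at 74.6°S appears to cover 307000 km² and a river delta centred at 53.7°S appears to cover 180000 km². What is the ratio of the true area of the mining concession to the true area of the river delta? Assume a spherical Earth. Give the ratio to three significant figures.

Since Mercator area scale is 1/cos²φ, the true area equals the apparent area multiplied by cos²φ.
True area of mining concession: 307000 × cos²(74.6°) = 307000 × 0.07052 = 21650 km².
True area of river delta: 180000 × cos²(53.7°) = 180000 × 0.3505 = 63090 km².
Ratio = 21650 / 63090 ≈ 0.343.

0.343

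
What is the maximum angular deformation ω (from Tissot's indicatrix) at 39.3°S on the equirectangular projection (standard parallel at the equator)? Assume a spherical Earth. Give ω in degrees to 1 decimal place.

In the plate carrée (x = Rλ, y = Rφ), meridians are true-scale (h = 1) and parallels are stretched by k = sec φ.
At 39.3°: h = 1.000, k = 1.292; principal scales a = 1.292, b = 1.000.
sin(ω/2) = (a − b)/(a + b) = 0.2923/2.292 = 0.1275, so ω = 2 arcsin(0.1275) ≈ 14.6°.

14.6°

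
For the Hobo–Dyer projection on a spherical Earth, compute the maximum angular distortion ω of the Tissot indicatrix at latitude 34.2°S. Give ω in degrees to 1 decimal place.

4.8°

Hobo–Dyer is a cylindrical equal-area projection with standard parallels at ±37.5°. Cylindrical equal-area (φ₀ = 37.5°): h = cos φ / cos 37.5° along meridians, k = cos 37.5° / cos φ along parallels; h·k = 1.
At 34.2°: h = 1.043, k = 0.9592; principal scales a = 1.043, b = 0.9592.
sin(ω/2) = (a − b)/(a + b) = 0.08329/2.002 = 0.04161, so ω = 2 arcsin(0.04161) ≈ 4.8°.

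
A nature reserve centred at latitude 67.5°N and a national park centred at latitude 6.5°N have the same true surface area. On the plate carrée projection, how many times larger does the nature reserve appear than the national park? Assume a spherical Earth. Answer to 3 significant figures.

2.60

Plate carrée maps x = Rλ, y = Rφ. The meridian scale is h = 1 and the parallel scale is k = 1/cos φ = sec φ.
Areal scale at 67.5°: h·k = 1.000 × 2.613 = 2.613.
Areal scale at 6.5°: h·k = 1.000 × 1.006 = 1.006.
Ratio = 2.613/1.006 ≈ 2.60.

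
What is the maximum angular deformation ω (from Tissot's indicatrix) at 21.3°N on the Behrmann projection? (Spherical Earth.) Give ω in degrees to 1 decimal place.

8.4°

The Behrmann projection is cylindrical equal-area with φ₀ = 30°. Cylindrical equal-area (φ₀ = 30°): h = cos φ / cos 30° along meridians, k = cos 30° / cos φ along parallels; h·k = 1.
At 21.3°: h = 1.076, k = 0.9295; principal scales a = 1.076, b = 0.9295.
sin(ω/2) = (a − b)/(a + b) = 0.1463/2.005 = 0.07296, so ω = 2 arcsin(0.07296) ≈ 8.4°.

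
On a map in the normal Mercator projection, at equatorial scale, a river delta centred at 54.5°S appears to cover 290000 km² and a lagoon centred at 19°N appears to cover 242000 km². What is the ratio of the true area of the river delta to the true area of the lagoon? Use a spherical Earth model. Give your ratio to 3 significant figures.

0.452

Since Mercator area scale is 1/cos²φ, the true area equals the apparent area multiplied by cos²φ.
True area of river delta: 290000 × cos²(54.5°) = 290000 × 0.3372 = 97790 km².
True area of lagoon: 242000 × cos²(19°) = 242000 × 0.8940 = 216300 km².
Ratio = 97790 / 216300 ≈ 0.452.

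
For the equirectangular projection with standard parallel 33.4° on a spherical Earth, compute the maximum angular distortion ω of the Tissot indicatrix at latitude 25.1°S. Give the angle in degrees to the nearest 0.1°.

4.7°

The equidistant cylindrical projection with φ₀ = 33.4° has h = 1 (meridians true) and k = cos φ₀ / cos φ along parallels.
At 25.1°: h = 1.000, k = 0.9219; principal scales a = 1.000, b = 0.9219.
sin(ω/2) = (a − b)/(a + b) = 0.07810/1.922 = 0.04063, so ω = 2 arcsin(0.04063) ≈ 4.7°.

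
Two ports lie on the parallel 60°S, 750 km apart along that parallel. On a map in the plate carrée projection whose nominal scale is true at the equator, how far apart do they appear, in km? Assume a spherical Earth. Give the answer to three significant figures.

For the equirectangular projection with φ₀ = 0 (plate carrée), h = 1 along meridians and k = sec φ along parallels.
Along the parallel, k = sec 60° = 1/0.5000 = 2.000.
Map distance = 750 × 2.000 ≈ 1500 km.

1500 km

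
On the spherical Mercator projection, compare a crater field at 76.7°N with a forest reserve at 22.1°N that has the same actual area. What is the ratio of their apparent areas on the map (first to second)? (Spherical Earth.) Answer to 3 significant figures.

16.2

On Mercator, area is exaggerated by sec²φ = 1/cos²φ.
At 76.7°: sec²(76.7°) = 1/0.2300² = 18.90.
At 22.1°: sec²(22.1°) = 1/0.9265² = 1.165.
Ratio = 18.90/1.165 = cos²(22.1°)/cos²(76.7°) ≈ 16.2.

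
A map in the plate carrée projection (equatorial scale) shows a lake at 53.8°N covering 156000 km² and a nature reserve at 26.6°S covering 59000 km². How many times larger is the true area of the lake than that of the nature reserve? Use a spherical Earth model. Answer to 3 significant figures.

1.75

Plate carrée has h = 1 and k = sec φ, giving areal scale sec φ; true area = (apparent area) · cos φ.
True area of lake: 156000 × cos(53.8°) = 156000 × 0.5906 = 92130 km².
True area of nature reserve: 59000 × cos(26.6°) = 59000 × 0.8942 = 52760 km².
Ratio = 92130 / 52760 ≈ 1.75.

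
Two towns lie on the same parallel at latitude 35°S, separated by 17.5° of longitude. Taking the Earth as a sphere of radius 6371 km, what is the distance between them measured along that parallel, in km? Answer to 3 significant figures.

1590 km

Arc length along a parallel = R cos φ · Δλ (with Δλ in radians).
= 6371 × cos 35° × (17.5° × π/180) = 6371 × 0.8192 × 0.3054 ≈ 1590 km.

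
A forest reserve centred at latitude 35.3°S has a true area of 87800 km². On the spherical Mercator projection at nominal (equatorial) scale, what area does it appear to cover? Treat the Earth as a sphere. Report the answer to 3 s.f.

The Mercator projection is conformal; its linear scale factor is the same in every direction and equals sec φ = 1/cos φ.
Areal scale = k² = sec²φ = 1/cos²(35.3°) = 1/0.8161² = 1.501.
Apparent area = 87800 × 1.501 ≈ 132000 km².

132000 km²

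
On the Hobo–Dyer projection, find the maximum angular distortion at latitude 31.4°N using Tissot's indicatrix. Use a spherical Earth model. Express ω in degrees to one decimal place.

The Hobo–Dyer projection is cylindrical equal-area with φ₀ = 37.5°. Cylindrical equal-area (φ₀ = 37.5°): h = cos φ / cos 37.5° along meridians, k = cos 37.5° / cos φ along parallels; h·k = 1.
At 31.4°: h = 1.076, k = 0.9295; principal scales a = 1.076, b = 0.9295.
sin(ω/2) = (a − b)/(a + b) = 0.1464/2.005 = 0.07301, so ω = 2 arcsin(0.07301) ≈ 8.4°.

8.4°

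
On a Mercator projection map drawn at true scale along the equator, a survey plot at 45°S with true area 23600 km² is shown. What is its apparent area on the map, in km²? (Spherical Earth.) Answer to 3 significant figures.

47200 km²

Mercator is conformal, so the point scale is isotropic: h = k = sec φ = 1/cos φ.
Areal scale = k² = sec²φ = 1/cos²(45°) = 1/0.7071² = 2.000.
Apparent area = 23600 × 2.000 ≈ 47200 km².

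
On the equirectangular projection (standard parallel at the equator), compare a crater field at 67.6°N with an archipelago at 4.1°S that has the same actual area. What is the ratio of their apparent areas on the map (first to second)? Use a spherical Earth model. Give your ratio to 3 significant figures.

In the plate carrée (x = Rλ, y = Rφ), meridians are true-scale (h = 1) and parallels are stretched by k = sec φ.
Areal scale at 67.6°: h·k = 1.000 × 2.624 = 2.624.
Areal scale at 4.1°: h·k = 1.000 × 1.003 = 1.003.
Ratio = 2.624/1.003 ≈ 2.62.

2.62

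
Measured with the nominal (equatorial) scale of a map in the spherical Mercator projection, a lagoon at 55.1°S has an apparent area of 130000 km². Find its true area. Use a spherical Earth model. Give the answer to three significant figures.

Mercator is conformal, so the point scale is isotropic: h = k = sec φ = 1/cos φ.
Areal scale = k² = sec²φ = 1/cos²(55.1°) = 1/0.5721² = 3.055.
True area = apparent / (areal scale) = 130000 / 3.055 ≈ 42600 km².

42600 km²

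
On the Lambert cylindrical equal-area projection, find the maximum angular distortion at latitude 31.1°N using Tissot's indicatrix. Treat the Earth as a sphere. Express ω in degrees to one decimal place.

17.7°

The Lambert cylindrical equal-area projection is the cylindrical equal-area projection with its standard parallel at the equator (φ₀ = 0). Cylindrical equal-area (φ₀ = 0°): h = cos φ / cos 0° along meridians, k = cos 0° / cos φ along parallels; h·k = 1.
At 31.1°: h = 0.8563, k = 1.168; principal scales a = 1.168, b = 0.8563.
sin(ω/2) = (a − b)/(a + b) = 0.3116/2.024 = 0.1539, so ω = 2 arcsin(0.1539) ≈ 17.7°.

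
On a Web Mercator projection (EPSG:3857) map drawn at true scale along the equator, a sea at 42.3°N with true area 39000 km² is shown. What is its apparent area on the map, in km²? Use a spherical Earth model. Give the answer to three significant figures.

71300 km²

For Mercator, h = k = sec φ (a conformal cylindrical projection has a single point scale, 1/cos φ).
Areal scale = k² = sec²φ = 1/cos²(42.3°) = 1/0.7396² = 1.828.
Apparent area = 39000 × 1.828 ≈ 71300 km².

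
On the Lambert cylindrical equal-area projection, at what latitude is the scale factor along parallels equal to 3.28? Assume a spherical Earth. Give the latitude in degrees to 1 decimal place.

The Lambert cylindrical equal-area projection is the cylindrical equal-area projection with its standard parallel at the equator (φ₀ = 0). Cylindrical equal-area (φ₀ = 0°): h = cos φ / cos 0° along meridians, k = cos 0° / cos φ along parallels; h·k = 1.
k = cos φ₀ / cos φ = 3.28  ⇒  cos φ = cos 0° / 3.28 = 0.3049.
φ = arccos(0.3049) ≈ 72.2°.

72.2°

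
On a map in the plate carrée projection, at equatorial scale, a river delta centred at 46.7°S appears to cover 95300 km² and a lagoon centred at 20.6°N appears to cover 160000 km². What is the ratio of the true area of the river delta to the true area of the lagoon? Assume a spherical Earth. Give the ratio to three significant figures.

0.436

On the plate carrée, areal scale = h·k = 1 × sec φ, so true area = apparent × cos φ.
True area of river delta: 95300 × cos(46.7°) = 95300 × 0.6858 = 65360 km².
True area of lagoon: 160000 × cos(20.6°) = 160000 × 0.9361 = 149800 km².
Ratio = 65360 / 149800 ≈ 0.436.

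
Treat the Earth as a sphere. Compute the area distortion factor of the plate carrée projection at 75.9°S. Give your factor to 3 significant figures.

4.10

In the plate carrée (x = Rλ, y = Rφ), meridians are true-scale (h = 1) and parallels are stretched by k = sec φ.
Areal scale = h·k = 1 × sec φ; at 75.9°, h = 1.000, k = 4.105, so h·k = 4.105.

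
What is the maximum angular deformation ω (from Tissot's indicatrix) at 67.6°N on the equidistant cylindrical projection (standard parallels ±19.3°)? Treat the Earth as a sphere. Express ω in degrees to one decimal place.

50.3°

With standard parallel φ₀ = 19.3°, the equirectangular projection gives x = Rλ cos φ₀, y = Rφ, so h = 1 and k = cos 19.3° / cos φ.
At 67.6°: h = 1.000, k = 2.477; principal scales a = 2.477, b = 1.000.
sin(ω/2) = (a − b)/(a + b) = 1.477/3.477 = 0.4247, so ω = 2 arcsin(0.4247) ≈ 50.3°.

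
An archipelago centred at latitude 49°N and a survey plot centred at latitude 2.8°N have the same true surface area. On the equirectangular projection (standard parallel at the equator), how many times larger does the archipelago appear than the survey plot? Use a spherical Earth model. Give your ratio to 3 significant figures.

1.52

For the equirectangular projection with φ₀ = 0 (plate carrée), h = 1 along meridians and k = sec φ along parallels.
Areal scale at 49°: h·k = 1.000 × 1.524 = 1.524.
Areal scale at 2.8°: h·k = 1.000 × 1.001 = 1.001.
Ratio = 1.524/1.001 ≈ 1.52.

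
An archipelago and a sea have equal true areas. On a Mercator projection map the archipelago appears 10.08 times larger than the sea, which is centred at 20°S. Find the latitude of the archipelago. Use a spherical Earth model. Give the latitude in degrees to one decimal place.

On Mercator, (apparent₁)/(apparent₂) = sec²φ₁ / sec²φ₂ when true areas are equal.
cos²φ₂ / cos²φ₁ = 10.08  ⇒  cos φ₁ = cos 20° / √10.08 = 0.9397/3.175 = 0.2960.
φ₁ = arccos(0.2960) ≈ 72.8°.

72.8°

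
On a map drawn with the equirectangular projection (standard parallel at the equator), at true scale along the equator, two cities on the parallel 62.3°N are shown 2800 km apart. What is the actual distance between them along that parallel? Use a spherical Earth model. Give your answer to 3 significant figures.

1300 km

Plate carrée maps x = Rλ, y = Rφ. The meridian scale is h = 1 and the parallel scale is k = 1/cos φ = sec φ.
Along the parallel at 62.3°, map distances are exaggerated by k = sec 62.3° = 2.151.
True distance = 2800 / 2.151 = 2800 × cos 62.3° ≈ 1300 km.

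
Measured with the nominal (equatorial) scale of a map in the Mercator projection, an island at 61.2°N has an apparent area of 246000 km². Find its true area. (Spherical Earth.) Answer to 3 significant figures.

For Mercator, h = k = sec φ (a conformal cylindrical projection has a single point scale, 1/cos φ).
Areal scale = k² = sec²φ = 1/cos²(61.2°) = 1/0.4818² = 4.309.
True area = apparent / (areal scale) = 246000 / 4.309 ≈ 57100 km².

57100 km²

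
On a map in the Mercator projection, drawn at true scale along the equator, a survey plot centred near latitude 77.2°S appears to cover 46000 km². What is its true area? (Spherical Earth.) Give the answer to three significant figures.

For Mercator, h = k = sec φ (a conformal cylindrical projection has a single point scale, 1/cos φ).
Areal scale = k² = sec²φ = 1/cos²(77.2°) = 1/0.2215² = 20.37.
True area = apparent / (areal scale) = 46000 / 20.37 ≈ 2260 km².

2260 km²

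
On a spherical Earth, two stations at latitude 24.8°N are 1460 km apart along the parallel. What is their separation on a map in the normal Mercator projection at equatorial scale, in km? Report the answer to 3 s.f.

1610 km

The Mercator projection is conformal; its linear scale factor is the same in every direction and equals sec φ = 1/cos φ.
Along the parallel, k = sec 24.8° = 1/0.9078 = 1.102.
Map distance = 1460 × 1.102 ≈ 1610 km.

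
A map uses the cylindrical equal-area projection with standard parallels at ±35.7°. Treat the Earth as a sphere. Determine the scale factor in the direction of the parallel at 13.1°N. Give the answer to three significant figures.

0.834

A cylindrical equal-area projection with standard parallel φ₀ has meridian scale h = cos φ / cos φ₀ and parallel scale k = cos φ₀ / cos φ (so areas are preserved, h·k = 1).
k = cos 35.7° / cos 13.1° = 0.8121/0.9740 = 0.8338.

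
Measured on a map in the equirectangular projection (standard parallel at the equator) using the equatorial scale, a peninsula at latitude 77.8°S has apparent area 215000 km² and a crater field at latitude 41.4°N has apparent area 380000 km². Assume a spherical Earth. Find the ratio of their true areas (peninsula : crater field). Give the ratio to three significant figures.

0.159

Plate carrée has h = 1 and k = sec φ, giving areal scale sec φ; true area = (apparent area) · cos φ.
True area of peninsula: 215000 × cos(77.8°) = 215000 × 0.2113 = 45430 km².
True area of crater field: 380000 × cos(41.4°) = 380000 × 0.7501 = 285000 km².
Ratio = 45430 / 285000 ≈ 0.159.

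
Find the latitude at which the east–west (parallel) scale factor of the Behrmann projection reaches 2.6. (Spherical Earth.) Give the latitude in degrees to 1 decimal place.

70.5°

Behrmann is a cylindrical equal-area projection with standard parallels at ±30°. Cylindrical equal-area (φ₀ = 30°): h = cos φ / cos 30° along meridians, k = cos 30° / cos φ along parallels; h·k = 1.
k = cos φ₀ / cos φ = 2.6  ⇒  cos φ = cos 30° / 2.6 = 0.3331.
φ = arccos(0.3331) ≈ 70.5°.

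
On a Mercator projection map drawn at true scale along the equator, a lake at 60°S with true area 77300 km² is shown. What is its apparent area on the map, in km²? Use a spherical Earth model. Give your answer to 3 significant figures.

Mercator is conformal, so the point scale is isotropic: h = k = sec φ = 1/cos φ.
Areal scale = k² = sec²φ = 1/cos²(60°) = 1/0.5000² = 4.000.
Apparent area = 77300 × 4.000 ≈ 309000 km².

309000 km²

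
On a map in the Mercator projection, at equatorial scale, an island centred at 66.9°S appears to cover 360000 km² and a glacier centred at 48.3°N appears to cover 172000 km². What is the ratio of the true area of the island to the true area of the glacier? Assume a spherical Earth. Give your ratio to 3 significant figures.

0.728

On Mercator the areal scale is sec²φ, so true area = apparent × cos²φ.
True area of island: 360000 × cos²(66.9°) = 360000 × 0.1539 = 55410 km².
True area of glacier: 172000 × cos²(48.3°) = 172000 × 0.4425 = 76120 km².
Ratio = 55410 / 76120 ≈ 0.728.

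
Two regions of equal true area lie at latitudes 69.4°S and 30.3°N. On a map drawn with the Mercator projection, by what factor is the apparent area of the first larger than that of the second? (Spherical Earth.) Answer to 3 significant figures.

6.02

On Mercator, area is exaggerated by sec²φ = 1/cos²φ.
At 69.4°: sec²(69.4°) = 1/0.3518² = 8.078.
At 30.3°: sec²(30.3°) = 1/0.8634² = 1.341.
Ratio = 8.078/1.341 = cos²(30.3°)/cos²(69.4°) ≈ 6.02.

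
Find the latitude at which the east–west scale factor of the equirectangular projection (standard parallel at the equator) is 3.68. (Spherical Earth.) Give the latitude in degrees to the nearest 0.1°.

74.2°

Plate carrée: h = 1, k = sec φ along parallels.
sec φ = 3.68  ⇒  cos φ = 0.2717  ⇒  φ ≈ 74.2°.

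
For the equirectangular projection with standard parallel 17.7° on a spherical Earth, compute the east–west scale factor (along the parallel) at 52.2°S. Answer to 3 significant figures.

In the equirectangular projection with standard parallel φ₀ = 17.7° (x = Rλ cos φ₀, y = Rφ), meridians are true-scale (h = 1) and the parallel scale is k = cos φ₀ / cos φ.
k = cos 17.7° / cos 52.2° = 0.9527/0.6129 = 1.554.

1.55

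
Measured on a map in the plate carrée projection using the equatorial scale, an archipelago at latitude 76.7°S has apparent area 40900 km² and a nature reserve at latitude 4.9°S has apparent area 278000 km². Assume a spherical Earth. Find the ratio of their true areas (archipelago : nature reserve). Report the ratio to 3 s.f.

Plate carrée has h = 1 and k = sec φ, giving areal scale sec φ; true area = (apparent area) · cos φ.
True area of archipelago: 40900 × cos(76.7°) = 40900 × 0.2300 = 9409 km².
True area of nature reserve: 278000 × cos(4.9°) = 278000 × 0.9963 = 277000 km².
Ratio = 9409 / 277000 ≈ 0.0340.

0.0340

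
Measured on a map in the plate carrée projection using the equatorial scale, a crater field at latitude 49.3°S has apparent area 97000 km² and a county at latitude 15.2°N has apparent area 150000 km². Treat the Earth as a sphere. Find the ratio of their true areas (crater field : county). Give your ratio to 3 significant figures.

0.437

Plate carrée has h = 1 and k = sec φ, giving areal scale sec φ; true area = (apparent area) · cos φ.
True area of crater field: 97000 × cos(49.3°) = 97000 × 0.6521 = 63250 km².
True area of county: 150000 × cos(15.2°) = 150000 × 0.9650 = 144800 km².
Ratio = 63250 / 144800 ≈ 0.437.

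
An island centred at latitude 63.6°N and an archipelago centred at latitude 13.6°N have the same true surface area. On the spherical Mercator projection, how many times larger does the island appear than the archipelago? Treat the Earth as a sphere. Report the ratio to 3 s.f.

Mercator areal scale is sec²φ.
At 63.6°: sec²(63.6°) = 1/0.4446² = 5.058.
At 13.6°: sec²(13.6°) = 1/0.9720² = 1.059.
Ratio = 5.058/1.059 = cos²(13.6°)/cos²(63.6°) ≈ 4.78.

4.78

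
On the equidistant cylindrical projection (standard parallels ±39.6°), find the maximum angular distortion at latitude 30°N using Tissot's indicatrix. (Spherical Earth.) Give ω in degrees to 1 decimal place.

6.7°

The equidistant cylindrical projection with φ₀ = 39.6° has h = 1 (meridians true) and k = cos φ₀ / cos φ along parallels.
At 30°: h = 1.000, k = 0.8897; principal scales a = 1.000, b = 0.8897.
sin(ω/2) = (a − b)/(a + b) = 0.1103/1.890 = 0.05836, so ω = 2 arcsin(0.05836) ≈ 6.7°.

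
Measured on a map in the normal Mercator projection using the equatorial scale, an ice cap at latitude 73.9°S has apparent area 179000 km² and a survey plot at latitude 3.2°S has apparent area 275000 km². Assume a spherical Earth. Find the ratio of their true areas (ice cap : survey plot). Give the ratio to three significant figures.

On Mercator the areal scale is sec²φ, so true area = apparent × cos²φ.
True area of ice cap: 179000 × cos²(73.9°) = 179000 × 0.07690 = 13770 km².
True area of survey plot: 275000 × cos²(3.2°) = 275000 × 0.9969 = 274100 km².
Ratio = 13770 / 274100 ≈ 0.0502.

0.0502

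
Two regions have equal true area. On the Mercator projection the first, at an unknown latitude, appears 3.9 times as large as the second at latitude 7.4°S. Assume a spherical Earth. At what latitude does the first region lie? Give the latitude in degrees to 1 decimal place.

59.9°

Mercator areal scale is sec²φ, so apparent-area ratio = sec²φ₁ / sec²φ₂ = cos²φ₂ / cos²φ₁.
cos²φ₂ / cos²φ₁ = 3.9  ⇒  cos φ₁ = cos 7.4° / √3.9 = 0.9917/1.975 = 0.5022.
φ₁ = arccos(0.5022) ≈ 59.9°.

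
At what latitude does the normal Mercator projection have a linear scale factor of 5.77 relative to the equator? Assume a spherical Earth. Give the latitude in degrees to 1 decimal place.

80.0°

Mercator scale is k = sec φ = 1/cos φ.
1/cos φ = 5.77  ⇒  cos φ = 0.1733  ⇒  φ = arccos(0.1733) ≈ 80.0°.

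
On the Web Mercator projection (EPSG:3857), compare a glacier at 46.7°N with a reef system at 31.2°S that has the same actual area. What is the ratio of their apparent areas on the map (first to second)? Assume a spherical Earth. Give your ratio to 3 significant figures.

Mercator areal scale is sec²φ.
At 46.7°: sec²(46.7°) = 1/0.6858² = 2.126.
At 31.2°: sec²(31.2°) = 1/0.8554² = 1.367.
Ratio = 2.126/1.367 = cos²(31.2°)/cos²(46.7°) ≈ 1.56.

1.56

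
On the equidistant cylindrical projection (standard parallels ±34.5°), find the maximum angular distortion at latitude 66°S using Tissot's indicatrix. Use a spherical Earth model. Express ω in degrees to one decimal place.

With standard parallel φ₀ = 34.5°, the equirectangular projection gives x = Rλ cos φ₀, y = Rφ, so h = 1 and k = cos 34.5° / cos φ.
At 66°: h = 1.000, k = 2.026; principal scales a = 2.026, b = 1.000.
sin(ω/2) = (a − b)/(a + b) = 1.026/3.026 = 0.3391, so ω = 2 arcsin(0.3391) ≈ 39.6°.

39.6°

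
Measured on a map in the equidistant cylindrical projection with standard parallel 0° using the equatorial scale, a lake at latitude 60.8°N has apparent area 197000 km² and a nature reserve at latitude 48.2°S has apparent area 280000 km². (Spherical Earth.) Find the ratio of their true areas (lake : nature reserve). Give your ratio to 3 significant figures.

On the plate carrée, areal scale = h·k = 1 × sec φ, so true area = apparent × cos φ.
True area of lake: 197000 × cos(60.8°) = 197000 × 0.4879 = 96110 km².
True area of nature reserve: 280000 × cos(48.2°) = 280000 × 0.6665 = 186600 km².
Ratio = 96110 / 186600 ≈ 0.515.

0.515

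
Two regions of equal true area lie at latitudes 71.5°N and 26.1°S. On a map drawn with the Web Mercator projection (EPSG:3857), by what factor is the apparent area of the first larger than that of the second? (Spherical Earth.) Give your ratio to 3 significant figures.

Mercator is conformal with k = sec φ, so areal scale = k² = sec²φ.
At 71.5°: sec²(71.5°) = 1/0.3173² = 9.932.
At 26.1°: sec²(26.1°) = 1/0.8980² = 1.240.
Ratio = 9.932/1.240 = cos²(26.1°)/cos²(71.5°) ≈ 8.01.

8.01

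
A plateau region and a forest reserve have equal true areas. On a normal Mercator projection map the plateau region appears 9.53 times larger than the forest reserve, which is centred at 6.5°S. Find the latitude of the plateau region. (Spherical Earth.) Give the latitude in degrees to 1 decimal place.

71.2°

For equal true areas on Mercator, apparent areas scale as sec²φ, so the ratio is cos²φ₂ / cos²φ₁.
cos²φ₂ / cos²φ₁ = 9.53  ⇒  cos φ₁ = cos 6.5° / √9.53 = 0.9936/3.087 = 0.3218.
φ₁ = arccos(0.3218) ≈ 71.2°.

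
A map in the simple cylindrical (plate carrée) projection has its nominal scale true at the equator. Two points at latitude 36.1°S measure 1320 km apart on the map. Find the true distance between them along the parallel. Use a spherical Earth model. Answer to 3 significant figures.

In the plate carrée (x = Rλ, y = Rφ), meridians are true-scale (h = 1) and parallels are stretched by k = sec φ.
Along the parallel at 36.1°, map distances are exaggerated by k = sec 36.1° = 1.238.
True distance = 1320 / 1.238 = 1320 × cos 36.1° ≈ 1070 km.

1070 km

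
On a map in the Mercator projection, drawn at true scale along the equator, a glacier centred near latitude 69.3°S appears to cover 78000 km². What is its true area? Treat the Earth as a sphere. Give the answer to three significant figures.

9750 km²

Mercator is conformal, so the point scale is isotropic: h = k = sec φ = 1/cos φ.
Areal scale = k² = sec²φ = 1/cos²(69.3°) = 1/0.3535² = 8.004.
True area = apparent / (areal scale) = 78000 / 8.004 ≈ 9750 km².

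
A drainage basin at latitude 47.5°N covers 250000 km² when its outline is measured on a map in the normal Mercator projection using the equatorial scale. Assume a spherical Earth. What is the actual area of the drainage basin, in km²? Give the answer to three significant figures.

114000 km²

For Mercator, h = k = sec φ (a conformal cylindrical projection has a single point scale, 1/cos φ).
Areal scale = k² = sec²φ = 1/cos²(47.5°) = 1/0.6756² = 2.191.
True area = apparent / (areal scale) = 250000 / 2.191 ≈ 114000 km².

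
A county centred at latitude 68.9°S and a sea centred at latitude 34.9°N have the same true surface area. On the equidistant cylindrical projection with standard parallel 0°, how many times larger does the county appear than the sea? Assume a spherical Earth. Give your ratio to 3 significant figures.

2.28

Plate carrée maps x = Rλ, y = Rφ. The meridian scale is h = 1 and the parallel scale is k = 1/cos φ = sec φ.
Areal scale at 68.9°: h·k = 1.000 × 2.778 = 2.778.
Areal scale at 34.9°: h·k = 1.000 × 1.219 = 1.219.
Ratio = 2.778/1.219 ≈ 2.28.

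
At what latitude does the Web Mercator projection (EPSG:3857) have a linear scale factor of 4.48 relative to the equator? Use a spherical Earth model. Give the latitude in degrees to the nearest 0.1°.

77.1°

Mercator scale is k = sec φ = 1/cos φ.
1/cos φ = 4.48  ⇒  cos φ = 0.2232  ⇒  φ = arccos(0.2232) ≈ 77.1°.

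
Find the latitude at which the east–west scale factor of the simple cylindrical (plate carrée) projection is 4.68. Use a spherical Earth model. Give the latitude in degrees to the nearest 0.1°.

77.7°

Plate carrée: h = 1, k = sec φ along parallels.
sec φ = 4.68  ⇒  cos φ = 0.2137  ⇒  φ ≈ 77.7°.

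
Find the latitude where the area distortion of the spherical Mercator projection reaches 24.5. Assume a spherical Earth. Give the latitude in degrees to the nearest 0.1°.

Mercator areal scale is sec²φ.
sec²φ = 24.5  ⇒  cos²φ = 0.04082  ⇒  cos φ = 0.2020.
φ = arccos(0.2020) ≈ 78.3°.

78.3°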